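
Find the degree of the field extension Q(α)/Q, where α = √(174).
[Q(α):Q] = 2

[Q(α):Q] equals the degree of the minimal polynomial of α. Here α^2 = 174 and x^2 - 174 is irreducible (d = 174 is squarefree, ≠ 1, hence not a square), so deg(m_α) = 2. Thus [Q(α):Q] = 2.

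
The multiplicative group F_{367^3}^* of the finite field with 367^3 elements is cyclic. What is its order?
|F_{367^3}^*| = 49430862

F_{367^3} has 367^3 = 49430863 elements; its multiplicative group consists of all nonzero elements, so |F_{367^3}^*| = 49430863 - 1 = 49430862. (It is cyclic since any finite subgroup of the multiplicative group of a field is cyclic.)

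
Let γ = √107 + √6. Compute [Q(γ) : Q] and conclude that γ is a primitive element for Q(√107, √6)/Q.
[Q(γ) : Q] = 4 (equivalently, Q(γ) = Q(√107, √6))

Obviously Q(γ) ⊆ Q(√107, √6), and [Q(√107, √6):Q] = 4 (since 107, 6 are distinct squarefree integers > 1 with 642 not a perfect square). To show equality we compute the minimal polynomial of γ. From γ = √107 + √6: γ^2 = 107 + 2√(642) + 6 = 113 + 2√(642), so γ^2 - 113 = 2√(642); squaring, (γ^2 - 113)^2 = 4·642, i.e. γ^4 - 226γ^2 + 12769 - 2568 = 0, i.e. γ^4 - 226γ^2 + 10201 = 0. So γ is a root of x^4 - 226x^2 + 10201. This polynomial is irreducible over Q: it has no rational root (each ±√107 ± √6 is irrational), and any factorization into two quadratics over Q would force √(642) ∈ Q (pairing opposite roots) or √107, √6 ∈ Q (other pairings), all impossible. Hence [Q(γ):Q] = 4 = [Q(√107, √6):Q], so Q(γ) = Q(√107, √6).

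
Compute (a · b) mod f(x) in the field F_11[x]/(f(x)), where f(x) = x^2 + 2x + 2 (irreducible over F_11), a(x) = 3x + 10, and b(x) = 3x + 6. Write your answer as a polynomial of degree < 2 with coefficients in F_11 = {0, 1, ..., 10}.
a · b ≡ 8x + 9 (mod f(x))

Multiply in F_11[x]: a(x)·b(x) = (3x + 10)·(3x + 6) = 9x^2 + 4x + 5. This has degree ≥ 2, so divide by f(x) over F_11: 9x^2 + 4x + 5 = (9)·(x^2 + 2x + 2) + (8x + 9). Hence a·b ≡ 8x + 9 (mod f). (F_11[x]/(f) is a field with 11^2 = 121 elements since f is irreducible of degree 2.)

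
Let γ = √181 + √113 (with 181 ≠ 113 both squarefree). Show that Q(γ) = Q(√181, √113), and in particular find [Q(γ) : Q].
[Q(γ) : Q] = 4 (equivalently, Q(γ) = Q(√181, √113))

Obviously Q(γ) ⊆ Q(√181, √113), and [Q(√181, √113):Q] = 4 (since 181, 113 are distinct squarefree integers > 1 with 20453 not a perfect square). To show equality we compute the minimal polynomial of γ. From γ = √181 + √113: γ^2 = 181 + 2√(20453) + 113 = 294 + 2√(20453), so γ^2 - 294 = 2√(20453); squaring, (γ^2 - 294)^2 = 4·20453, i.e. γ^4 - 588γ^2 + 86436 - 81812 = 0, i.e. γ^4 - 588γ^2 + 4624 = 0. So γ is a root of x^4 - 588x^2 + 4624. This polynomial is irreducible over Q: it has no rational root (each ±√181 ± √113 is irrational), and any factorization into two quadratics over Q would force √(20453) ∈ Q (pairing opposite roots) or √181, √113 ∈ Q (other pairings), all impossible. Hence [Q(γ):Q] = 4 = [Q(√181, √113):Q], so Q(γ) = Q(√181, √113).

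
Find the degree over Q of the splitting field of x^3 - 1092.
[K : Q] = 6

The roots of x^3 - 1092 are ∛1092, ω∛1092, ω^2∛1092 where ω = e^(2πi/3) is a primitive cube root of unity, so K = Q(∛1092, ω). Now [Q(∛1092):Q] = 3 (since 1092 is not a perfect cube, x^3 - 1092 is irreducible) and [Q(ω):Q] = 2. Both 2 and 3 divide [K:Q], and [K:Q] ≤ 3·2 = 6, so [K:Q] = 6. (Equivalently: Q(∛1092) ⊂ R but ω ∉ R, so [K : Q(∛1092)] = 2.)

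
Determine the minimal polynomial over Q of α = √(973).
m_α(x) = x^2 - 973

α satisfies α^2 - 973 = 0, so x^2 - 973 annihilates α. Since d = 973 is squarefree and ≠ 1, it is not a perfect square in Q, so x^2 - 973 has no rational root and is therefore irreducible over Q (a degree-2 polynomial over a field is irreducible iff it has no root). Hence m_α(x) = x^2 - 973.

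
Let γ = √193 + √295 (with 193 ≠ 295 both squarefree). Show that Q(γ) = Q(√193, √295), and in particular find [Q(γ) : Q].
[Q(γ) : Q] = 4 (equivalently, Q(γ) = Q(√193, √295))

Obviously Q(γ) ⊆ Q(√193, √295), and [Q(√193, √295):Q] = 4 (since 193, 295 are distinct squarefree integers > 1 with 56935 not a perfect square). To show equality we compute the minimal polynomial of γ. From γ = √193 + √295: γ^2 = 193 + 2√(56935) + 295 = 488 + 2√(56935), so γ^2 - 488 = 2√(56935); squaring, (γ^2 - 488)^2 = 4·56935, i.e. γ^4 - 976γ^2 + 238144 - 227740 = 0, i.e. γ^4 - 976γ^2 + 10404 = 0. So γ is a root of x^4 - 976x^2 + 10404. This polynomial is irreducible over Q: it has no rational root (each ±√193 ± √295 is irrational), and any factorization into two quadratics over Q would force √(56935) ∈ Q (pairing opposite roots) or √193, √295 ∈ Q (other pairings), all impossible. Hence [Q(γ):Q] = 4 = [Q(√193, √295):Q], so Q(γ) = Q(√193, √295).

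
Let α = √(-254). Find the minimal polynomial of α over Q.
m_α(x) = x^2 + 254

α satisfies α^2 + 254 = 0, so x^2 + 254 annihilates α. Since d = -254 is squarefree and ≠ 1, it is not a perfect square in Q, so x^2 + 254 has no rational root and is therefore irreducible over Q (a degree-2 polynomial over a field is irreducible iff it has no root). Hence m_α(x) = x^2 + 254.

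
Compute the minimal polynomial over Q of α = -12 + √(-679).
m_α(x) = x^2 + 24x + 823

From α + 12 = √(-679), squaring gives (α + 12)^2 = -679, i.e. α^2 + 24α + 144 = -679, so α^2 + 24α + 823 = 0. The discriminant of x^2 + 24x + 823 is (24)^2 - 4·(823) = 576 - 3292 = -2716, and 4·(-679) is not a perfect square in Q since -679 is squarefree and ≠ 1. Hence x^2 + 24x + 823 is irreducible over Q and is the minimal polynomial of α.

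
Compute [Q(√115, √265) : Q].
[Q(√115, √265) : Q] = 4

[Q(√115):Q] = 2 (min poly x^2 - 115, irreducible since 115 is squarefree > 1). For the top step, suppose √265 ∈ Q(√115), say √265 = c + d√115 with c, d ∈ Q. Squaring: 265 = c^2 + 115d^2 + 2cd√115. Since √115 ∉ Q this forces 2cd = 0. If d = 0 then √265 = c ∈ Q, contradicting 265 squarefree > 1. If c = 0 then 265 = 115d^2, so 115·265 = (115d)^2 is a perfect square in Q — but 115·265 = 30475 is not a perfect square (since 115 and 265 are distinct squarefree integers). Contradiction. Hence √265 ∉ Q(√115), so x^2 - 265 stays irreducible over Q(√115) and [Q(√115, √265) : Q(√115)] = 2. By the tower law, [Q(√115, √265) : Q] = 2 · 2 = 4.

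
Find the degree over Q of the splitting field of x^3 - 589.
[K : Q] = 6

The roots of x^3 - 589 are ∛589, ω∛589, ω^2∛589 where ω = e^(2πi/3) is a primitive cube root of unity, so K = Q(∛589, ω). Now [Q(∛589):Q] = 3 (since 589 is not a perfect cube, x^3 - 589 is irreducible) and [Q(ω):Q] = 2. Both 2 and 3 divide [K:Q], and [K:Q] ≤ 3·2 = 6, so [K:Q] = 6. (Equivalently: Q(∛589) ⊂ R but ω ∉ R, so [K : Q(∛589)] = 2.)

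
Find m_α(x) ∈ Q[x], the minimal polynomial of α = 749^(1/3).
m_α(x) = x^3 - 749

α satisfies α^3 = 749, so x^3 - 749 annihilates α. By the rational root test, a rational root p/q (in lowest terms) of x^3 - 749 would satisfy p^3 = 749 q^3, forcing q = 1 and p^3 = 749; but 749 is not a perfect cube, contradiction. A monic cubic over Q with no rational root is irreducible (any nontrivial factorization would include a linear factor). Hence x^3 - 749 is the minimal polynomial of α, and in particular [Q(α):Q] = 3.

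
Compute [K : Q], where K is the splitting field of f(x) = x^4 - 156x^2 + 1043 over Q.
[K : Q] = 4

Solving the quadratic in x^2: x^2 = (156 ± √(156^2 - 4·1043))/2 = (156 ± √20164)/2 = (156 ± 142)/2, giving x^2 = 7 or x^2 = 149. So f(x) = (x^2 - 7)(x^2 - 149) and the roots of f are ±√7, ±√149. Hence the splitting field is K = Q(√7, √149). Since 7 and 149 are distinct squarefree integers > 1, their product 1043 is not a perfect square, so √149 ∉ Q(√7). By the tower law [K:Q] = [Q(√7,√149):Q(√7)] · [Q(√7):Q] = 2 · 2 = 4.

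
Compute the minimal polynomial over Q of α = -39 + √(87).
m_α(x) = x^2 + 78x + 1434

From α + 39 = √(87), squaring gives (α + 39)^2 = 87, i.e. α^2 + 78α + 1521 = 87, so α^2 + 78α + 1434 = 0. The discriminant of x^2 + 78x + 1434 is (78)^2 - 4·(1434) = 6084 - 5736 = 348, and 4·(87) is not a perfect square in Q since 87 is squarefree and ≠ 1. Hence x^2 + 78x + 1434 is irreducible over Q and is the minimal polynomial of α.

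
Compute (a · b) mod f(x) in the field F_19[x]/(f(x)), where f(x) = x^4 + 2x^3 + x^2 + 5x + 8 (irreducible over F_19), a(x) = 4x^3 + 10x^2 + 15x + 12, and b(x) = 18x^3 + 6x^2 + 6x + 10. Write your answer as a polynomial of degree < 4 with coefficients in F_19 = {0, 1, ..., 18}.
a · b ≡ 4x^3 + 3x^2 + 15x + 2 (mod f(x))

Multiply in F_19[x]: a(x)·b(x) = (4x^3 + 10x^2 + 15x + 12)·(18x^3 + 6x^2 + 6x + 10) = 15x^6 + 14x^5 + 12x^4 + 7x^3 + 15x^2 + 13x + 6. This has degree ≥ 4, so divide by f(x) over F_19: 15x^6 + 14x^5 + 12x^4 + 7x^3 + 15x^2 + 13x + 6 = (15x^2 + 3x + 10)·(x^4 + 2x^3 + x^2 + 5x + 8) + (4x^3 + 3x^2 + 15x + 2). Hence a·b ≡ 4x^3 + 3x^2 + 15x + 2 (mod f). (F_19[x]/(f) is a field with 19^4 = 130321 elements since f is irreducible of degree 4.)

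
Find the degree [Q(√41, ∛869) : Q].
[Q(√41, ∛869) : Q] = 6

Let L = Q(√41, ∛869). Since Q(√41) ⊂ L and [Q(√41):Q] = 2, the tower law gives 2 | [L:Q]. Likewise Q(∛869) ⊂ L with [Q(∛869):Q] = 3 (because 869 is not a perfect cube), so 3 | [L:Q]. As gcd(2,3) = 1, [L:Q] is divisible by 6. Conversely L is generated over Q by √41 and ∛869, so [L:Q] ≤ 2·3 = 6. Therefore [Q(√41, ∛869) : Q] = 6.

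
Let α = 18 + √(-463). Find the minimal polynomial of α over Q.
m_α(x) = x^2 - 36x + 787

From α - 18 = √(-463), squaring gives (α - 18)^2 = -463, i.e. α^2 - 36α + 324 = -463, so α^2 - 36α + 787 = 0. The discriminant of x^2 - 36x + 787 is (-36)^2 - 4·(787) = 1296 - 3148 = -1852, and 4·(-463) is not a perfect square in Q since -463 is squarefree and ≠ 1. Hence x^2 - 36x + 787 is irreducible over Q and is the minimal polynomial of α.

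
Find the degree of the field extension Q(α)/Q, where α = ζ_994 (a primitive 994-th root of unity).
[Q(α):Q] = 420

The minimal polynomial of ζ_994 over Q is the 994-th cyclotomic polynomial Φ_994(x), which is irreducible over Q and has degree φ(994) = 420. Hence [Q(α):Q] = φ(994) = 420.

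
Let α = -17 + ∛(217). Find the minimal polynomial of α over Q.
m_α(x) = x^3 + 51x^2 + 867x + 4696

Set β = α + 17 = ∛(217), so β^3 = 217. Then (α + 17)^3 - 217 = 0, i.e. α is a root of g(x) = (x + 17)^3 - 217 = x^3 + 51x^2 + 867x + 4696. Since g(x) = h(x + 17) where h(x) = x^3 - 217, and h is irreducible over Q (because 217 is not a perfect cube, so h has no rational root, and a monic cubic with no rational root is irreducible), g is also irreducible (irreducibility is preserved under the substitution x → x + 17). Hence m_α(x) = x^3 + 51x^2 + 867x + 4696.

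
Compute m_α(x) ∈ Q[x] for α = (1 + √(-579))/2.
m_α(x) = x^2 - x + 145

From 2α - 1 = √(-579), squaring gives (2α - 1)^2 = -579, i.e. 4α^2 - 4α + 1 = -579, so α^2 - α + (1 + 579)/4 = 0. Since -579 ≡ 1 (mod 4), (1 + 579)/4 = 145 ∈ Z. The polynomial x^2 - x + 145 has discriminant 1 - 4·(145) = -579, which is not a perfect square in Q (d = -579 is squarefree and ≠ 1), so x^2 - x + 145 is irreducible over Q. It is the minimal polynomial of α.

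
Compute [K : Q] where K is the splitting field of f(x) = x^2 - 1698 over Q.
[K : Q] = 2

f(x) = x^2 - 1698 factors as (x - √1698)(x + √1698). The splitting field is K = Q(√1698). Since 1698 is squarefree and > 1, it is not a perfect square, so x^2 - 1698 is irreducible over Q and [Q(√1698) : Q] = 2. Hence [K : Q] = 2.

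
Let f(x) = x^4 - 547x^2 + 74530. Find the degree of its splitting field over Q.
[K : Q] = 4

Solving the quadratic in x^2: x^2 = (547 ± √(547^2 - 4·74530))/2 = (547 ± √1089)/2 = (547 ± 33)/2, giving x^2 = 257 or x^2 = 290. So f(x) = (x^2 - 257)(x^2 - 290) and the roots of f are ±√257, ±√290. Hence the splitting field is K = Q(√257, √290). Since 257 and 290 are distinct squarefree integers > 1, their product 74530 is not a perfect square, so √290 ∉ Q(√257). By the tower law [K:Q] = [Q(√257,√290):Q(√257)] · [Q(√257):Q] = 2 · 2 = 4.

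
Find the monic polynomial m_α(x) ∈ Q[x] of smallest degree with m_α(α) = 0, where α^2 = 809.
m_α(x) = x^2 - 809

α satisfies α^2 - 809 = 0, so x^2 - 809 annihilates α. Since d = 809 is squarefree and ≠ 1, it is not a perfect square in Q, so x^2 - 809 has no rational root and is therefore irreducible over Q (a degree-2 polynomial over a field is irreducible iff it has no root). Hence m_α(x) = x^2 - 809.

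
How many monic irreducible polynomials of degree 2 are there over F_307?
There are 46971 monic irreducible polynomials of degree 2 over F_307

Each element of F_{307^2} that lies in no proper subfield is a root of exactly one monic irreducible of degree 2 over F_307, and each such polynomial has 2 distinct roots in F_{307^2}. By Möbius inversion the count is N_307(2) = (1/2) Σ_{d|2} μ(2/d) · 307^d = (1/2)(μ(2)·307^1 + μ(1)·307^2) = 93942/2 = 46971.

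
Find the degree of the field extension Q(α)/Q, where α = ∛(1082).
[Q(α):Q] = 3

The minimal polynomial of α is x^3 - 1082, irreducible over Q since 1082 is not a perfect cube (so x^3 - 1082 has no rational root). Hence [Q(α):Q] = deg(m_α) = 3.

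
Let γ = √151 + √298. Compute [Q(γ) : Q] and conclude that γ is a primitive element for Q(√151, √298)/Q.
[Q(γ) : Q] = 4 (equivalently, Q(γ) = Q(√151, √298))

Obviously Q(γ) ⊆ Q(√151, √298), and [Q(√151, √298):Q] = 4 (since 151, 298 are distinct squarefree integers > 1 with 44998 not a perfect square). To show equality we compute the minimal polynomial of γ. From γ = √151 + √298: γ^2 = 151 + 2√(44998) + 298 = 449 + 2√(44998), so γ^2 - 449 = 2√(44998); squaring, (γ^2 - 449)^2 = 4·44998, i.e. γ^4 - 898γ^2 + 201601 - 179992 = 0, i.e. γ^4 - 898γ^2 + 21609 = 0. So γ is a root of x^4 - 898x^2 + 21609. This polynomial is irreducible over Q: it has no rational root (each ±√151 ± √298 is irrational), and any factorization into two quadratics over Q would force √(44998) ∈ Q (pairing opposite roots) or √151, √298 ∈ Q (other pairings), all impossible. Hence [Q(γ):Q] = 4 = [Q(√151, √298):Q], so Q(γ) = Q(√151, √298).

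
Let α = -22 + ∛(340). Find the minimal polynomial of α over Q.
m_α(x) = x^3 + 66x^2 + 1452x + 10308

Set β = α + 22 = ∛(340), so β^3 = 340. Then (α + 22)^3 - 340 = 0, i.e. α is a root of g(x) = (x + 22)^3 - 340 = x^3 + 66x^2 + 1452x + 10308. Since g(x) = h(x + 22) where h(x) = x^3 - 340, and h is irreducible over Q (because 340 is not a perfect cube, so h has no rational root, and a monic cubic with no rational root is irreducible), g is also irreducible (irreducibility is preserved under the substitution x → x + 22). Hence m_α(x) = x^3 + 66x^2 + 1452x + 10308.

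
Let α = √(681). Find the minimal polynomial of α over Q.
m_α(x) = x^2 - 681

α satisfies α^2 - 681 = 0, so x^2 - 681 annihilates α. Since d = 681 is squarefree and ≠ 1, it is not a perfect square in Q, so x^2 - 681 has no rational root and is therefore irreducible over Q (a degree-2 polynomial over a field is irreducible iff it has no root). Hence m_α(x) = x^2 - 681.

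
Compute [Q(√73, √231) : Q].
[Q(√73, √231) : Q] = 4

[Q(√73):Q] = 2 (min poly x^2 - 73, irreducible since 73 is squarefree > 1). For the top step, suppose √231 ∈ Q(√73), say √231 = c + d√73 with c, d ∈ Q. Squaring: 231 = c^2 + 73d^2 + 2cd√73. Since √73 ∉ Q this forces 2cd = 0. If d = 0 then √231 = c ∈ Q, contradicting 231 squarefree > 1. If c = 0 then 231 = 73d^2, so 73·231 = (73d)^2 is a perfect square in Q — but 73·231 = 16863 is not a perfect square (since 73 and 231 are distinct squarefree integers). Contradiction. Hence √231 ∉ Q(√73), so x^2 - 231 stays irreducible over Q(√73) and [Q(√73, √231) : Q(√73)] = 2. By the tower law, [Q(√73, √231) : Q] = 2 · 2 = 4.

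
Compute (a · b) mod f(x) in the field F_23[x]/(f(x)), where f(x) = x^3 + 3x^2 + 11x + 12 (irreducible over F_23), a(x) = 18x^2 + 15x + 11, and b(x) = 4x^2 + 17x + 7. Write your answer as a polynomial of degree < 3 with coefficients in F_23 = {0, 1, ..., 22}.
a · b ≡ 11x^2 + 9x + 2 (mod f(x))

Multiply in F_23[x]: a(x)·b(x) = (18x^2 + 15x + 11)·(4x^2 + 17x + 7) = 3x^4 + 21x^3 + 11x^2 + 16x + 8. This has degree ≥ 3, so divide by f(x) over F_23: 3x^4 + 21x^3 + 11x^2 + 16x + 8 = (3x + 12)·(x^3 + 3x^2 + 11x + 12) + (11x^2 + 9x + 2). Hence a·b ≡ 11x^2 + 9x + 2 (mod f). (F_23[x]/(f) is a field with 23^3 = 12167 elements since f is irreducible of degree 3.)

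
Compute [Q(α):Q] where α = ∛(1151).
[Q(α):Q] = 3

The minimal polynomial of α is x^3 - 1151, irreducible over Q since 1151 is not a perfect cube (so x^3 - 1151 has no rational root). Hence [Q(α):Q] = deg(m_α) = 3.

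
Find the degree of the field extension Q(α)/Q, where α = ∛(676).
[Q(α):Q] = 3

The minimal polynomial of α is x^3 - 676, irreducible over Q since 676 is not a perfect cube (so x^3 - 676 has no rational root). Hence [Q(α):Q] = deg(m_α) = 3.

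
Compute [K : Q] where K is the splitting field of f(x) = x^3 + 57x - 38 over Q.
[K : Q] = 6

By the rational root test, any rational root of the monic integer polynomial f(x) = x^3 + 57x - 38 must be an integer dividing the constant term -38, i.e. one of ±{1, 2, 19, 38}. Evaluating: f(1) = 20, f(-1) = -96, f(2) = 84, f(-2) = -160, f(19) = 7904, f(-19) = -7980, f(38) = 57000, f(-38) = -57076; none is 0, so f has no rational root and is therefore irreducible over Q (a cubic with no linear factor over a field is irreducible). For an irreducible cubic, the Galois group is A_3 or S_3 according as the discriminant disc(f) = -4a^3 - 27b^2 = -4·(57)^3 - 27·(-38)^2 = -779760 is or is not a square in Q. Here disc(f) = -779760 is not a perfect square in Q, so the Galois group of f over Q is not contained in A_3 and must be all of S_3. The splitting field has degree |S_3| = 6 over Q, so [K : Q] = 6.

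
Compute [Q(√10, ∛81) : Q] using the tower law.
[Q(√10, ∛81) : Q] = 6

Let L = Q(√10, ∛81). Since Q(√10) ⊂ L and [Q(√10):Q] = 2, the tower law gives 2 | [L:Q]. Likewise Q(∛81) ⊂ L with [Q(∛81):Q] = 3 (because 81 is not a perfect cube), so 3 | [L:Q]. As gcd(2,3) = 1, [L:Q] is divisible by 6. Conversely L is generated over Q by √10 and ∛81, so [L:Q] ≤ 2·3 = 6. Therefore [Q(√10, ∛81) : Q] = 6.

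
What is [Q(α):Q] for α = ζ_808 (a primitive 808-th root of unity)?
[Q(α):Q] = 400

The minimal polynomial of ζ_808 over Q is the 808-th cyclotomic polynomial Φ_808(x), which is irreducible over Q and has degree φ(808) = 400. Hence [Q(α):Q] = φ(808) = 400.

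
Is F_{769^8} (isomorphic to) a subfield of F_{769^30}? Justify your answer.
No: F_{769^8} is not a subfield of F_{769^30}

F_{p^m} embeds in F_{p^n} iff m | n. Here 8 ∤ 30 (since 30 = 3·8 + 6 with remainder 6 ≠ 0), so F_{769^8} is not a subfield of F_{769^30}. Equivalently: if it were, the tower law would give 8 = [F_{769^8}:F_769] dividing [F_{769^30}:F_769] = 30, contradiction.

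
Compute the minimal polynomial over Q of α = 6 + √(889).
m_α(x) = x^2 - 12x - 853

From α - 6 = √(889), squaring gives (α - 6)^2 = 889, i.e. α^2 - 12α + 36 = 889, so α^2 - 12α - 853 = 0. The discriminant of x^2 - 12x - 853 is (-12)^2 - 4·(-853) = 144 + 3412 = 3556, and 4·(889) is not a perfect square in Q since 889 is squarefree and ≠ 1. Hence x^2 - 12x - 853 is irreducible over Q and is the minimal polynomial of α.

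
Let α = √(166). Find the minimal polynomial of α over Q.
m_α(x) = x^2 - 166

α satisfies α^2 - 166 = 0, so x^2 - 166 annihilates α. Since d = 166 is squarefree and ≠ 1, it is not a perfect square in Q, so x^2 - 166 has no rational root and is therefore irreducible over Q (a degree-2 polynomial over a field is irreducible iff it has no root). Hence m_α(x) = x^2 - 166.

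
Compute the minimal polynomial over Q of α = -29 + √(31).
m_α(x) = x^2 + 58x + 810

From α + 29 = √(31), squaring gives (α + 29)^2 = 31, i.e. α^2 + 58α + 841 = 31, so α^2 + 58α + 810 = 0. The discriminant of x^2 + 58x + 810 is (58)^2 - 4·(810) = 3364 - 3240 = 124, and 4·(31) is not a perfect square in Q since 31 is squarefree and ≠ 1. Hence x^2 + 58x + 810 is irreducible over Q and is the minimal polynomial of α.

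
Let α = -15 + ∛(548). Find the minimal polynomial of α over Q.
m_α(x) = x^3 + 45x^2 + 675x + 2827

Set β = α + 15 = ∛(548), so β^3 = 548. Then (α + 15)^3 - 548 = 0, i.e. α is a root of g(x) = (x + 15)^3 - 548 = x^3 + 45x^2 + 675x + 2827. Since g(x) = h(x + 15) where h(x) = x^3 - 548, and h is irreducible over Q (because 548 is not a perfect cube, so h has no rational root, and a monic cubic with no rational root is irreducible), g is also irreducible (irreducibility is preserved under the substitution x → x + 15). Hence m_α(x) = x^3 + 45x^2 + 675x + 2827.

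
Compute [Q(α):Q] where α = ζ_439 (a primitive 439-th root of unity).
[Q(α):Q] = 438

The minimal polynomial of ζ_439 over Q is the 439-th cyclotomic polynomial Φ_439(x), which is irreducible over Q and has degree φ(439) = 438. Hence [Q(α):Q] = φ(439) = 438.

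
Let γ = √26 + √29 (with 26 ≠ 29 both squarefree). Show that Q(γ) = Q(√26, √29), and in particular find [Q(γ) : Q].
[Q(γ) : Q] = 4 (equivalently, Q(γ) = Q(√26, √29))

Obviously Q(γ) ⊆ Q(√26, √29), and [Q(√26, √29):Q] = 4 (since 26, 29 are distinct squarefree integers > 1 with 754 not a perfect square). To show equality we compute the minimal polynomial of γ. From γ = √26 + √29: γ^2 = 26 + 2√(754) + 29 = 55 + 2√(754), so γ^2 - 55 = 2√(754); squaring, (γ^2 - 55)^2 = 4·754, i.e. γ^4 - 110γ^2 + 3025 - 3016 = 0, i.e. γ^4 - 110γ^2 + 9 = 0. So γ is a root of x^4 - 110x^2 + 9. This polynomial is irreducible over Q: it has no rational root (each ±√26 ± √29 is irrational), and any factorization into two quadratics over Q would force √(754) ∈ Q (pairing opposite roots) or √26, √29 ∈ Q (other pairings), all impossible. Hence [Q(γ):Q] = 4 = [Q(√26, √29):Q], so Q(γ) = Q(√26, √29).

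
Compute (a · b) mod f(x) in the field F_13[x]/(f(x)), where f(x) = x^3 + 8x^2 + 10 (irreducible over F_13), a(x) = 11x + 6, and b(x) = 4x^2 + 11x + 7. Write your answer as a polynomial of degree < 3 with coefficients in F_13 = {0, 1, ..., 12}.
a · b ≡ x^2 + 5 (mod f(x))

Multiply in F_13[x]: a(x)·b(x) = (11x + 6)·(4x^2 + 11x + 7) = 5x^3 + 2x^2 + 3. This has degree ≥ 3, so divide by f(x) over F_13: 5x^3 + 2x^2 + 3 = (5)·(x^3 + 8x^2 + 10) + (x^2 + 5). Hence a·b ≡ x^2 + 5 (mod f). (F_13[x]/(f) is a field with 13^3 = 2197 elements since f is irreducible of degree 3.)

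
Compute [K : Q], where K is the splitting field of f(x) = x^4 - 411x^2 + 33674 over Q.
[K : Q] = 4

Solving the quadratic in x^2: x^2 = (411 ± √(411^2 - 4·33674))/2 = (411 ± √34225)/2 = (411 ± 185)/2, giving x^2 = 298 or x^2 = 113. So f(x) = (x^2 - 298)(x^2 - 113) and the roots of f are ±√298, ±√113. Hence the splitting field is K = Q(√298, √113). Since 298 and 113 are distinct squarefree integers > 1, their product 33674 is not a perfect square, so √113 ∉ Q(√298). By the tower law [K:Q] = [Q(√298,√113):Q(√298)] · [Q(√298):Q] = 2 · 2 = 4.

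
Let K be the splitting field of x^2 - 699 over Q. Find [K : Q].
[K : Q] = 2

f(x) = x^2 - 699 factors as (x - √699)(x + √699). The splitting field is K = Q(√699). Since 699 is squarefree and > 1, it is not a perfect square, so x^2 - 699 is irreducible over Q and [Q(√699) : Q] = 2. Hence [K : Q] = 2.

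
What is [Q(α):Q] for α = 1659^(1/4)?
[Q(α):Q] = 4

α is a root of x^4 - 1659. By Eisenstein's criterion at the prime p = 3 (which divides the constant term 1659 but p^2 = 9 does not, since 1659 is squarefree), x^4 - 1659 is irreducible over Q. Hence [Q(α):Q] = 4.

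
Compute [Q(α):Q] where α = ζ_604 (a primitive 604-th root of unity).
[Q(α):Q] = 300

The minimal polynomial of ζ_604 over Q is the 604-th cyclotomic polynomial Φ_604(x), which is irreducible over Q and has degree φ(604) = 300. Hence [Q(α):Q] = φ(604) = 300.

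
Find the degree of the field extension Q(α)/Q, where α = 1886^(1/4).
[Q(α):Q] = 4

α is a root of x^4 - 1886. By Eisenstein's criterion at the prime p = 2 (which divides the constant term 1886 but p^2 = 4 does not, since 1886 is squarefree), x^4 - 1886 is irreducible over Q. Hence [Q(α):Q] = 4.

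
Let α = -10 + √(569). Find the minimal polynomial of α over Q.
m_α(x) = x^2 + 20x - 469

From α + 10 = √(569), squaring gives (α + 10)^2 = 569, i.e. α^2 + 20α + 100 = 569, so α^2 + 20α - 469 = 0. The discriminant of x^2 + 20x - 469 is (20)^2 - 4·(-469) = 400 + 1876 = 2276, and 4·(569) is not a perfect square in Q since 569 is squarefree and ≠ 1. Hence x^2 + 20x - 469 is irreducible over Q and is the minimal polynomial of α.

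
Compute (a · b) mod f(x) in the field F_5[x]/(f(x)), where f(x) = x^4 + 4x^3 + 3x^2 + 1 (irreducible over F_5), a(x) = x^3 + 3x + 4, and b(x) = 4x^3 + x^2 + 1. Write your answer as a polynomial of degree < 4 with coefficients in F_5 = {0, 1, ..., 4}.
a · b ≡ 3x + 4 (mod f(x))

Multiply in F_5[x]: a(x)·b(x) = (x^3 + 3x + 4)·(4x^3 + x^2 + 1) = 4x^6 + x^5 + 2x^4 + 4x^2 + 3x + 4. This has degree ≥ 4, so divide by f(x) over F_5: 4x^6 + x^5 + 2x^4 + 4x^2 + 3x + 4 = (4x^2)·(x^4 + 4x^3 + 3x^2 + 1) + (3x + 4). Hence a·b ≡ 3x + 4 (mod f). (F_5[x]/(f) is a field with 5^4 = 625 elements since f is irreducible of degree 4.)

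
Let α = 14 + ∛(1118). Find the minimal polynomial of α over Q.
m_α(x) = x^3 - 42x^2 + 588x - 3862

Set β = α - 14 = ∛(1118), so β^3 = 1118. Then (α - 14)^3 - 1118 = 0, i.e. α is a root of g(x) = (x - 14)^3 - 1118 = x^3 - 42x^2 + 588x - 3862. Since g(x) = h(x - 14) where h(x) = x^3 - 1118, and h is irreducible over Q (because 1118 is not a perfect cube, so h has no rational root, and a monic cubic with no rational root is irreducible), g is also irreducible (irreducibility is preserved under the substitution x → x - 14). Hence m_α(x) = x^3 - 42x^2 + 588x - 3862.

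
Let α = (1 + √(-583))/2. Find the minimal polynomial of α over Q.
m_α(x) = x^2 - x + 146

From 2α - 1 = √(-583), squaring gives (2α - 1)^2 = -583, i.e. 4α^2 - 4α + 1 = -583, so α^2 - α + (1 + 583)/4 = 0. Since -583 ≡ 1 (mod 4), (1 + 583)/4 = 146 ∈ Z. The polynomial x^2 - x + 146 has discriminant 1 - 4·(146) = -583, which is not a perfect square in Q (d = -583 is squarefree and ≠ 1), so x^2 - x + 146 is irreducible over Q. It is the minimal polynomial of α.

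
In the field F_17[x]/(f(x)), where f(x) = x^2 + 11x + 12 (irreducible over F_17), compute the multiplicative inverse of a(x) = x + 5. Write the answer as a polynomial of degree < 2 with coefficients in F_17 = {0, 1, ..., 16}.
a(x)^(-1) ≡ x + 6 (mod f(x))

Since f is irreducible over F_17, F_17[x]/(f) is a field and a(x) ≠ 0 has an inverse. Apply the extended Euclidean algorithm to f(x) and a(x) in F_17[x]: f(x) = (x + 6)·a(x) + (16). The last nonzero remainder is the constant 16 = gcd(f, a) in F_17. Back-substituting through the division chain expresses 16 = s(x)·a(x) + t(x)·f(x) with s(x) ≡ 16x + 11 (mod f), so (16x + 11)·a(x) ≡ 16 (mod f). Multiplying by 16^(-1) ≡ 16 in F_17 gives a(x)^(-1) ≡ 16·(16x + 11) ≡ x + 6 (mod f). Check: (x + 5)·(x + 6) = x^2 + 11x + 13 ≡ 1 (mod x^2 + 11x + 12).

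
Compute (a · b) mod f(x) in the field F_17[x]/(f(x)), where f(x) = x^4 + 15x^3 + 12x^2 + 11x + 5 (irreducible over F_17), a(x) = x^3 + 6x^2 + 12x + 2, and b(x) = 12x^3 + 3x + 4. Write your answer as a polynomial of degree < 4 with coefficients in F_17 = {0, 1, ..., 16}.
a · b ≡ 2x^3 + 4x^2 + 13x + 2 (mod f(x))

Multiply in F_17[x]: a(x)·b(x) = (x^3 + 6x^2 + 12x + 2)·(12x^3 + 3x + 4) = 12x^6 + 4x^5 + 11x^4 + 12x^3 + 9x^2 + 3x + 8. This has degree ≥ 4, so divide by f(x) over F_17: 12x^6 + 4x^5 + 11x^4 + 12x^3 + 9x^2 + 3x + 8 = (12x^2 + 11x + 8)·(x^4 + 15x^3 + 12x^2 + 11x + 5) + (2x^3 + 4x^2 + 13x + 2). Hence a·b ≡ 2x^3 + 4x^2 + 13x + 2 (mod f). (F_17[x]/(f) is a field with 17^4 = 83521 elements since f is irreducible of degree 4.)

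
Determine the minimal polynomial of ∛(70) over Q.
m_α(x) = x^3 - 70

α satisfies α^3 = 70, so x^3 - 70 annihilates α. By the rational root test, a rational root p/q (in lowest terms) of x^3 - 70 would satisfy p^3 = 70 q^3, forcing q = 1 and p^3 = 70; but 70 is not a perfect cube, contradiction. A monic cubic over Q with no rational root is irreducible (any nontrivial factorization would include a linear factor). Hence x^3 - 70 is the minimal polynomial of α, and in particular [Q(α):Q] = 3.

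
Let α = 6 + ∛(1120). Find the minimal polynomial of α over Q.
m_α(x) = x^3 - 18x^2 + 108x - 1336

Set β = α - 6 = ∛(1120), so β^3 = 1120. Then (α - 6)^3 - 1120 = 0, i.e. α is a root of g(x) = (x - 6)^3 - 1120 = x^3 - 18x^2 + 108x - 1336. Since g(x) = h(x - 6) where h(x) = x^3 - 1120, and h is irreducible over Q (because 1120 is not a perfect cube, so h has no rational root, and a monic cubic with no rational root is irreducible), g is also irreducible (irreducibility is preserved under the substitution x → x - 6). Hence m_α(x) = x^3 - 18x^2 + 108x - 1336.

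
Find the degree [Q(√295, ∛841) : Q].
[Q(√295, ∛841) : Q] = 6

Let L = Q(√295, ∛841). Since Q(√295) ⊂ L and [Q(√295):Q] = 2, the tower law gives 2 | [L:Q]. Likewise Q(∛841) ⊂ L with [Q(∛841):Q] = 3 (because 841 is not a perfect cube), so 3 | [L:Q]. As gcd(2,3) = 1, [L:Q] is divisible by 6. Conversely L is generated over Q by √295 and ∛841, so [L:Q] ≤ 2·3 = 6. Therefore [Q(√295, ∛841) : Q] = 6.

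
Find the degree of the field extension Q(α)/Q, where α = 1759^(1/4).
[Q(α):Q] = 4

α is a root of x^4 - 1759. By Eisenstein's criterion at the prime p = 1759 (which divides the constant term 1759 but p^2 = 3094081 does not, since 1759 is squarefree), x^4 - 1759 is irreducible over Q. Hence [Q(α):Q] = 4.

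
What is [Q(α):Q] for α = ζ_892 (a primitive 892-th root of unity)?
[Q(α):Q] = 444

The minimal polynomial of ζ_892 over Q is the 892-th cyclotomic polynomial Φ_892(x), which is irreducible over Q and has degree φ(892) = 444. Hence [Q(α):Q] = φ(892) = 444.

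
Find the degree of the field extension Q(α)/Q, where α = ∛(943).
[Q(α):Q] = 3

The minimal polynomial of α is x^3 - 943, irreducible over Q since 943 is not a perfect cube (so x^3 - 943 has no rational root). Hence [Q(α):Q] = deg(m_α) = 3.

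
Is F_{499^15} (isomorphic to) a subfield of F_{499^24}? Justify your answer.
No: F_{499^15} is not a subfield of F_{499^24}

F_{p^m} embeds in F_{p^n} iff m | n. Here 15 ∤ 24 (since 24 = 1·15 + 9 with remainder 9 ≠ 0), so F_{499^15} is not a subfield of F_{499^24}. Equivalently: if it were, the tower law would give 15 = [F_{499^15}:F_499] dividing [F_{499^24}:F_499] = 24, contradiction.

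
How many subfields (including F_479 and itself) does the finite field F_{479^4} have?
F_{479^4} has 3 subfields

The subfields of F_{p^n} are exactly the fields F_{p^d} for d | n (each is the fixed field of the unique index-d subgroup of Gal(F_{p^n}/F_p) ≅ Z/nZ). The divisors of n = 4 are {1, 2, 4}, giving 3 subfields: F_{479^1}, F_{479^2}, F_{479^4}.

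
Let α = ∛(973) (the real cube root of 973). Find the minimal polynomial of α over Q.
m_α(x) = x^3 - 973

α satisfies α^3 = 973, so x^3 - 973 annihilates α. By the rational root test, a rational root p/q (in lowest terms) of x^3 - 973 would satisfy p^3 = 973 q^3, forcing q = 1 and p^3 = 973; but 973 is not a perfect cube, contradiction. A monic cubic over Q with no rational root is irreducible (any nontrivial factorization would include a linear factor). Hence x^3 - 973 is the minimal polynomial of α, and in particular [Q(α):Q] = 3.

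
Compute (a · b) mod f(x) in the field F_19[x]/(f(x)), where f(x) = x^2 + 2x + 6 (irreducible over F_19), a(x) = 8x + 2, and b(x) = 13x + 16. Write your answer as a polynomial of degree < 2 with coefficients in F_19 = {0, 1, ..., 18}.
a · b ≡ 3x + 16 (mod f(x))

Multiply in F_19[x]: a(x)·b(x) = (8x + 2)·(13x + 16) = 9x^2 + 2x + 13. This has degree ≥ 2, so divide by f(x) over F_19: 9x^2 + 2x + 13 = (9)·(x^2 + 2x + 6) + (3x + 16). Hence a·b ≡ 3x + 16 (mod f). (F_19[x]/(f) is a field with 19^2 = 361 elements since f is irreducible of degree 2.)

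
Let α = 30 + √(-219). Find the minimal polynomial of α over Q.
m_α(x) = x^2 - 60x + 1119

From α - 30 = √(-219), squaring gives (α - 30)^2 = -219, i.e. α^2 - 60α + 900 = -219, so α^2 - 60α + 1119 = 0. The discriminant of x^2 - 60x + 1119 is (-60)^2 - 4·(1119) = 3600 - 4476 = -876, and 4·(-219) is not a perfect square in Q since -219 is squarefree and ≠ 1. Hence x^2 - 60x + 1119 is irreducible over Q and is the minimal polynomial of α.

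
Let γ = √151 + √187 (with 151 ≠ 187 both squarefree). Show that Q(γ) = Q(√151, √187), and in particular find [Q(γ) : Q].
[Q(γ) : Q] = 4 (equivalently, Q(γ) = Q(√151, √187))

Obviously Q(γ) ⊆ Q(√151, √187), and [Q(√151, √187):Q] = 4 (since 151, 187 are distinct squarefree integers > 1 with 28237 not a perfect square). To show equality we compute the minimal polynomial of γ. From γ = √151 + √187: γ^2 = 151 + 2√(28237) + 187 = 338 + 2√(28237), so γ^2 - 338 = 2√(28237); squaring, (γ^2 - 338)^2 = 4·28237, i.e. γ^4 - 676γ^2 + 114244 - 112948 = 0, i.e. γ^4 - 676γ^2 + 1296 = 0. So γ is a root of x^4 - 676x^2 + 1296. This polynomial is irreducible over Q: it has no rational root (each ±√151 ± √187 is irrational), and any factorization into two quadratics over Q would force √(28237) ∈ Q (pairing opposite roots) or √151, √187 ∈ Q (other pairings), all impossible. Hence [Q(γ):Q] = 4 = [Q(√151, √187):Q], so Q(γ) = Q(√151, √187).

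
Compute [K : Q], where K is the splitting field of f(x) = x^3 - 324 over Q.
[K : Q] = 6

The roots of x^3 - 324 are ∛324, ω∛324, ω^2∛324 where ω = e^(2πi/3) is a primitive cube root of unity, so K = Q(∛324, ω). Now [Q(∛324):Q] = 3 (since 324 is not a perfect cube, x^3 - 324 is irreducible) and [Q(ω):Q] = 2. Both 2 and 3 divide [K:Q], and [K:Q] ≤ 3·2 = 6, so [K:Q] = 6. (Equivalently: Q(∛324) ⊂ R but ω ∉ R, so [K : Q(∛324)] = 2.)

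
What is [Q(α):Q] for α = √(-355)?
[Q(α):Q] = 2

[Q(α):Q] equals the degree of the minimal polynomial of α. Here α^2 = -355 and x^2 + 355 is irreducible (d = -355 is squarefree, ≠ 1, hence not a square), so deg(m_α) = 2. Thus [Q(α):Q] = 2.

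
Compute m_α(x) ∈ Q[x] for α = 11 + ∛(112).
m_α(x) = x^3 - 33x^2 + 363x - 1443

Set β = α - 11 = ∛(112), so β^3 = 112. Then (α - 11)^3 - 112 = 0, i.e. α is a root of g(x) = (x - 11)^3 - 112 = x^3 - 33x^2 + 363x - 1443. Since g(x) = h(x - 11) where h(x) = x^3 - 112, and h is irreducible over Q (because 112 is not a perfect cube, so h has no rational root, and a monic cubic with no rational root is irreducible), g is also irreducible (irreducibility is preserved under the substitution x → x - 11). Hence m_α(x) = x^3 - 33x^2 + 363x - 1443.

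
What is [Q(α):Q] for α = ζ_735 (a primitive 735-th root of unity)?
[Q(α):Q] = 336

The minimal polynomial of ζ_735 over Q is the 735-th cyclotomic polynomial Φ_735(x), which is irreducible over Q and has degree φ(735) = 336. Hence [Q(α):Q] = φ(735) = 336.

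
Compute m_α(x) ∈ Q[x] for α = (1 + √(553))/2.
m_α(x) = x^2 - x - 138

From 2α - 1 = √(553), squaring gives (2α - 1)^2 = 553, i.e. 4α^2 - 4α + 1 = 553, so α^2 - α + (1 - 553)/4 = 0. Since 553 ≡ 1 (mod 4), (1 - 553)/4 = -138 ∈ Z. The polynomial x^2 - x - 138 has discriminant 1 - 4·(-138) = 553, which is not a perfect square in Q (d = 553 is squarefree and ≠ 1), so x^2 - x - 138 is irreducible over Q. It is the minimal polynomial of α.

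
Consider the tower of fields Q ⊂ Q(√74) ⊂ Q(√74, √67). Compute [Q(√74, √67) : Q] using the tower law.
[Q(√74, √67) : Q] = 4

[Q(√74):Q] = 2 (min poly x^2 - 74, irreducible since 74 is squarefree > 1). For the top step, suppose √67 ∈ Q(√74), say √67 = c + d√74 with c, d ∈ Q. Squaring: 67 = c^2 + 74d^2 + 2cd√74. Since √74 ∉ Q this forces 2cd = 0. If d = 0 then √67 = c ∈ Q, contradicting 67 squarefree > 1. If c = 0 then 67 = 74d^2, so 74·67 = (74d)^2 is a perfect square in Q — but 74·67 = 4958 is not a perfect square (since 74 and 67 are distinct squarefree integers). Contradiction. Hence √67 ∉ Q(√74), so x^2 - 67 stays irreducible over Q(√74) and [Q(√74, √67) : Q(√74)] = 2. By the tower law, [Q(√74, √67) : Q] = 2 · 2 = 4.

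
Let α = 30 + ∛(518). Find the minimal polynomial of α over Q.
m_α(x) = x^3 - 90x^2 + 2700x - 27518

Set β = α - 30 = ∛(518), so β^3 = 518. Then (α - 30)^3 - 518 = 0, i.e. α is a root of g(x) = (x - 30)^3 - 518 = x^3 - 90x^2 + 2700x - 27518. Since g(x) = h(x - 30) where h(x) = x^3 - 518, and h is irreducible over Q (because 518 is not a perfect cube, so h has no rational root, and a monic cubic with no rational root is irreducible), g is also irreducible (irreducibility is preserved under the substitution x → x - 30). Hence m_α(x) = x^3 - 90x^2 + 2700x - 27518.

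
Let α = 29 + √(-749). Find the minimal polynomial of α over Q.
m_α(x) = x^2 - 58x + 1590

From α - 29 = √(-749), squaring gives (α - 29)^2 = -749, i.e. α^2 - 58α + 841 = -749, so α^2 - 58α + 1590 = 0. The discriminant of x^2 - 58x + 1590 is (-58)^2 - 4·(1590) = 3364 - 6360 = -2996, and 4·(-749) is not a perfect square in Q since -749 is squarefree and ≠ 1. Hence x^2 - 58x + 1590 is irreducible over Q and is the minimal polynomial of α.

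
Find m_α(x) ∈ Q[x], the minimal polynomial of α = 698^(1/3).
m_α(x) = x^3 - 698

α satisfies α^3 = 698, so x^3 - 698 annihilates α. By the rational root test, a rational root p/q (in lowest terms) of x^3 - 698 would satisfy p^3 = 698 q^3, forcing q = 1 and p^3 = 698; but 698 is not a perfect cube, contradiction. A monic cubic over Q with no rational root is irreducible (any nontrivial factorization would include a linear factor). Hence x^3 - 698 is the minimal polynomial of α, and in particular [Q(α):Q] = 3.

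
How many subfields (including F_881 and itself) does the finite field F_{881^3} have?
F_{881^3} has 2 subfields

The subfields of F_{p^n} are exactly the fields F_{p^d} for d | n (each is the fixed field of the unique index-d subgroup of Gal(F_{p^n}/F_p) ≅ Z/nZ). The divisors of n = 3 are {1, 3}, giving 2 subfields: F_{881^1}, F_{881^3}.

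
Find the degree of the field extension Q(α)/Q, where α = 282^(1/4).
[Q(α):Q] = 4

α is a root of x^4 - 282. By Eisenstein's criterion at the prime p = 2 (which divides the constant term 282 but p^2 = 4 does not, since 282 is squarefree), x^4 - 282 is irreducible over Q. Hence [Q(α):Q] = 4.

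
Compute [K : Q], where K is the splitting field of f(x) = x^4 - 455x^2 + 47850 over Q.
[K : Q] = 4

Solving the quadratic in x^2: x^2 = (455 ± √(455^2 - 4·47850))/2 = (455 ± √15625)/2 = (455 ± 125)/2, giving x^2 = 290 or x^2 = 165. So f(x) = (x^2 - 290)(x^2 - 165) and the roots of f are ±√290, ±√165. Hence the splitting field is K = Q(√290, √165). Since 290 and 165 are distinct squarefree integers > 1, their product 47850 is not a perfect square, so √165 ∉ Q(√290). By the tower law [K:Q] = [Q(√290,√165):Q(√290)] · [Q(√290):Q] = 2 · 2 = 4.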